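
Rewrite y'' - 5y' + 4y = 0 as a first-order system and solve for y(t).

Let x_1 = y, x_2 = y'. Then x_1' = x_2 and x_2' = -4x_1 + 5x_2.
A = [[0,1],[-4,5]]; det(A-λI) = λ^2 - 5λ + 4.
Eigenvalues λ = 4, 1 with eigenvectors (1,4), (1,1).

y(t) = C_1e^(4t) + C_2e^(t)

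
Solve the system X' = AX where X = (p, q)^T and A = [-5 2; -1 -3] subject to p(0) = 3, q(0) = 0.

Coefficient matrix A = [[-5, 2], [-1, -3]].
Characteristic polynomial det(A - λI) = λ^2 + 8λ + 17 = 0.
Eigenvalues λ = -4 ± i (complex conjugate pair).
For λ=-4+i: an eigenvector is (-1,0) - i(1,1) = (-1 - i, 0 - i).
A real fundamental pair from Re and Im of e^((-4+i)t)v: X_1 = e^(-4t)(cos(t)·(-1,0) + sin(t)·(1,1)), X_2 = e^(-4t)(sin(t)·(-1,0) - cos(t)·(1,1)).
General solution: C_1X_1 + C_2X_2.
Applying p(0)=3, q(0)=0 gives C_1=-3, C_2=0.

p(t) = -3e^(-4t)sin(t) + 3e^(-4t)cos(t), q(t) = -3e^(-4t)sin(t)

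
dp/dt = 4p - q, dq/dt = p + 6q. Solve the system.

Coefficient matrix A = [[4, -1], [1, 6]].
Characteristic polynomial det(A - λI) = λ^2 - 10λ + 25 = 0.
Single eigenvalue λ = 5 with algebraic multiplicity 2.
Eigenvector v = (-1,1); generalized eigenvector w with (A-λI)w=v is (0,1).
General solution: e^(5t)[K_1·v + K_2·(t·v + w)].

p(t) = -K_1e^(5t) - K_2te^(5t), q(t) = K_1e^(5t) + K_2te^(5t) + K_2e^(5t)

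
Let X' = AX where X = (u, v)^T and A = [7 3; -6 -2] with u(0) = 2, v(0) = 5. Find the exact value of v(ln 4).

A = [[7,3],[-6,-2]]; eigenvalues λ = 1, 4.
Eigenvectors: (1,-2) for λ=1, (-1,1) for λ=4.
From the initial condition, c_1 = -7, c_2 = -9.
v(ln 4) = (-7)(4^1)(-2) + (-9)(4^4)(1) = -2248.

-2248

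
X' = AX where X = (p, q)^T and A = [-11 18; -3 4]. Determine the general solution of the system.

Coefficient matrix A = [[-11, 18], [-3, 4]].
Characteristic polynomial det(A - λI) = λ^2 + 7λ + 10 = 0.
Eigenvalues λ = -2, -5.
For λ=-2: (A-λI) row 1 is [-9, 18], so an eigenvector is (-2, -1).
For λ=-5: (A-λI) row 1 is [-6, 18], so an eigenvector is (3, 1).
General solution: K_1e^(-2t)(-2,-1) + K_2e^(-5t)(3,1).

p(t) = -2K_1e^(-2t) + 3K_2e^(-5t), q(t) = -K_1e^(-2t) + K_2e^(-5t)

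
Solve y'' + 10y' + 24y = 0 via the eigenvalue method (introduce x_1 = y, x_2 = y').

y(t) = c_1e^(-6t) + c_2e^(-4t)

Let x_1 = y, x_2 = y'. Then x_1' = x_2 and x_2' = -24x_1 - 10x_2.
A = [[0,1],[-24,-10]]; det(A-λI) = λ^2 + 10λ + 24.
Eigenvalues λ = -6, -4 with eigenvectors (1,-6), (1,-4).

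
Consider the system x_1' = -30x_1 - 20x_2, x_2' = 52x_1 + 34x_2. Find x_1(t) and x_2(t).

x_1(t) = -c_1e^(2t)sin(4t) + 2c_1e^(2t)cos(4t) + 2c_2e^(2t)sin(4t) + c_2e^(2t)cos(4t), x_2(t) = 2c_1e^(2t)sin(4t) - 3c_1e^(2t)cos(4t) - 3c_2e^(2t)sin(4t) - 2c_2e^(2t)cos(4t)

Coefficient matrix A = [[-30, -20], [52, 34]].
Characteristic polynomial det(A - λI) = λ^2 - 4λ + 20 = 0.
Eigenvalues λ = 2 ± 4i (complex conjugate pair).
For λ=2+4i: an eigenvector is (2,-3) - i(-1,2) = (2 + i, -3 - 2i).
A real fundamental pair from Re and Im of e^((2+4i)t)v: X_1 = e^(2t)(cos(4t)·(2,-3) + sin(4t)·(-1,2)), X_2 = e^(2t)(sin(4t)·(2,-3) - cos(4t)·(-1,2)).
General solution: c_1X_1 + c_2X_2.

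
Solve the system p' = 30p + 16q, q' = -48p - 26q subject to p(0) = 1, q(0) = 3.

Coefficient matrix A = [[30, 16], [-48, -26]].
Characteristic polynomial det(A - λI) = λ^2 - 4λ - 12 = 0.
Eigenvalues λ = 6, -2.
For λ=6: (A-λI) row 1 is [24, 16], so an eigenvector is (2, -3).
For λ=-2: (A-λI) row 1 is [32, 16], so an eigenvector is (-1, 2).
General solution: K_1e^(6t)(2,-3) + K_2e^(-2t)(-1,2).
Applying p(0)=1, q(0)=3 gives K_1=5, K_2=9.

p(t) = 10e^(6t) - 9e^(-2t), q(t) = -15e^(6t) + 18e^(-2t)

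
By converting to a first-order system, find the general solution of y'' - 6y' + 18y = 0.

Let x_1 = y, x_2 = y'. Then x_1' = x_2 and x_2' = -18x_1 + 6x_2.
A = [[0,1],[-18,6]]; det(A-λI) = λ^2 - 6λ + 18.
Eigenvalues λ = 3 ± 3i.

y(t) = c_1e^(3t)cos(3t) + c_2e^(3t)sin(3t)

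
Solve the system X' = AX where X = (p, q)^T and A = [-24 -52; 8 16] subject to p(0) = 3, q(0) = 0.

p(t) = -15e^(-4t)sin(4t) + 3e^(-4t)cos(4t), q(t) = 6e^(-4t)sin(4t)

Coefficient matrix A = [[-24, -52], [8, 16]].
Characteristic polynomial det(A - λI) = λ^2 + 8λ + 32 = 0.
Eigenvalues λ = -4 ± 4i (complex conjugate pair).
For λ=-4+4i: an eigenvector is (-2,1) - i(-3,1) = (-2 + 3i, 1 - i).
A real fundamental pair from Re and Im of e^((-4+4i)t)v: X_1 = e^(-4t)(cos(4t)·(-2,1) + sin(4t)·(-3,1)), X_2 = e^(-4t)(sin(4t)·(-2,1) - cos(4t)·(-3,1)).
General solution: K_1X_1 + K_2X_2.
Applying p(0)=3, q(0)=0 gives K_1=3, K_2=3.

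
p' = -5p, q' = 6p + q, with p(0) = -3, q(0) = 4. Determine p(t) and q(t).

Coefficient matrix A = [[-5, 0], [6, 1]].
Characteristic polynomial det(A - λI) = λ^2 + 4λ - 5 = 0.
Eigenvalues λ = 1, -5.
For λ=1: (A-λI) row 1 is [-6, 0], so an eigenvector is (0, 1).
For λ=-5: (A-λI) row 2 is [6, 6], so an eigenvector is (1, -1).
General solution: C_1e^(t)(0,1) + C_2e^(-5t)(1,-1).
Applying p(0)=-3, q(0)=4 gives C_1=1, C_2=-3.

p(t) = -3e^(-5t), q(t) = e^(t) + 3e^(-5t)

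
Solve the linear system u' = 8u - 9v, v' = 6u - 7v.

Coefficient matrix A = [[8, -9], [6, -7]].
Characteristic polynomial det(A - λI) = λ^2 - λ - 2 = 0.
Eigenvalues λ = -1, 2.
For λ=-1: (A-λI) row 1 is [9, -9], so an eigenvector is (-1, -1).
For λ=2: (A-λI) row 1 is [6, -9], so an eigenvector is (3, 2).
General solution: K_1e^(-t)(-1,-1) + K_2e^(2t)(3,2).

u(t) = -K_1e^(-t) + 3K_2e^(2t), v(t) = -K_1e^(-t) + 2K_2e^(2t)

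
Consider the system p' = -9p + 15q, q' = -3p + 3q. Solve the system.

p(t) = 2c_1e^(-3t)sin(3t) - c_1e^(-3t)cos(3t) - c_2e^(-3t)sin(3t) - 2c_2e^(-3t)cos(3t), q(t) = c_1e^(-3t)sin(3t) - c_2e^(-3t)cos(3t)

Coefficient matrix A = [[-9, 15], [-3, 3]].
Characteristic polynomial det(A - λI) = λ^2 + 6λ + 18 = 0.
Eigenvalues λ = -3 ± 3i (complex conjugate pair).
For λ=-3+3i: an eigenvector is (-1,0) - i(2,1) = (-1 - 2i, 0 - i).
A real fundamental pair from Re and Im of e^((-3+3i)t)v: X_1 = e^(-3t)(cos(3t)·(-1,0) + sin(3t)·(2,1)), X_2 = e^(-3t)(sin(3t)·(-1,0) - cos(3t)·(2,1)).
General solution: c_1X_1 + c_2X_2.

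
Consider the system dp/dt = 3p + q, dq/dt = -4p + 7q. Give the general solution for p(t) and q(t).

Coefficient matrix A = [[3, 1], [-4, 7]].
Characteristic polynomial det(A - λI) = λ^2 - 10λ + 25 = 0.
Single eigenvalue λ = 5 with algebraic multiplicity 2.
Eigenvector v = (-1,-2); generalized eigenvector w with (A-λI)w=v is (2,3).
General solution: e^(5t)[K_1·v + K_2·(t·v + w)].

p(t) = -K_1e^(5t) - K_2te^(5t) + 2K_2e^(5t), q(t) = -2K_1e^(5t) - 2K_2te^(5t) + 3K_2e^(5t)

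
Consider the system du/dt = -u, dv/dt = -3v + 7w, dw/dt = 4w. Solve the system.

u(t) = c_3e^(-t), v(t) = c_1e^(4t) + c_2e^(-3t), w(t) = c_1e^(4t)

Coefficient matrix A = [[-1, 0, 0], [0, -3, 7], [0, 0, 4]].
det(A - λI) = 0 gives eigenvalues λ = 4, -3, -1.
For λ=4: eigenvector (0,1,1).
For λ=-3: eigenvector (0,1,0).
For λ=-1: eigenvector (1,0,0).
General solution: c_1e^(4t)(0,1,1) + c_2e^(-3t)(0,1,0) + c_3e^(-t)(1,0,0).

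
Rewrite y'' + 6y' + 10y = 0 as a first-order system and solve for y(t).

y(t) = C_1e^(-3t)cos(t) + C_2e^(-3t)sin(t)

Let x_1 = y, x_2 = y'. Then x_1' = x_2 and x_2' = -10x_1 - 6x_2.
A = [[0,1],[-10,-6]]; det(A-λI) = λ^2 + 6λ + 10.
Eigenvalues λ = -3 ± i.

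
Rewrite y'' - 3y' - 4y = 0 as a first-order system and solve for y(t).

y(t) = C_1e^(-t) + C_2e^(4t)

Let x_1 = y, x_2 = y'. Then x_1' = x_2 and x_2' = 4x_1 + 3x_2.
A = [[0,1],[4,3]]; det(A-λI) = λ^2 - 3λ - 4.
Eigenvalues λ = -1, 4 with eigenvectors (1,-1), (1,4).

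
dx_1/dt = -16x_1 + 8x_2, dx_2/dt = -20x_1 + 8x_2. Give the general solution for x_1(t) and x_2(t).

Coefficient matrix A = [[-16, 8], [-20, 8]].
Characteristic polynomial det(A - λI) = λ^2 + 8λ + 32 = 0.
Eigenvalues λ = -4 ± 4i (complex conjugate pair).
For λ=-4+4i: an eigenvector is (-1,-2) - i(-1,-1) = (-1 + i, -2 + i).
A real fundamental pair from Re and Im of e^((-4+4i)t)v: X_1 = e^(-4t)(cos(4t)·(-1,-2) + sin(4t)·(-1,-1)), X_2 = e^(-4t)(sin(4t)·(-1,-2) - cos(4t)·(-1,-1)).
General solution: C_1X_1 + C_2X_2.

x_1(t) = -C_1e^(-4t)sin(4t) - C_1e^(-4t)cos(4t) - C_2e^(-4t)sin(4t) + C_2e^(-4t)cos(4t), x_2(t) = -C_1e^(-4t)sin(4t) - 2C_1e^(-4t)cos(4t) - 2C_2e^(-4t)sin(4t) + C_2e^(-4t)cos(4t)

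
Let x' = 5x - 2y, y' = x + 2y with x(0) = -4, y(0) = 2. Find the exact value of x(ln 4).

A = [[5,-2],[1,2]]; eigenvalues λ = 4, 3.
Eigenvectors: (2,1) for λ=4, (1,1) for λ=3.
From the initial condition, c_1 = -6, c_2 = 8.
x(ln 4) = (-6)(4^4)(2) + (8)(4^3)(1) = -2560.

-2560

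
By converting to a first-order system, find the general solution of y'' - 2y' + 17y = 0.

y(t) = K_1e^(t)cos(4t) + K_2e^(t)sin(4t)

Let x_1 = y, x_2 = y'. Then x_1' = x_2 and x_2' = -17x_1 + 2x_2.
A = [[0,1],[-17,2]]; det(A-λI) = λ^2 - 2λ + 17.
Eigenvalues λ = 1 ± 4i.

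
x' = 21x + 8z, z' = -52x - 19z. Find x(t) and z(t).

x(t) = -C_1e^(t)sin(4t) + C_1e^(t)cos(4t) + C_2e^(t)sin(4t) + C_2e^(t)cos(4t), z(t) = 2C_1e^(t)sin(4t) - 3C_1e^(t)cos(4t) - 3C_2e^(t)sin(4t) - 2C_2e^(t)cos(4t)

Coefficient matrix A = [[21, 8], [-52, -19]].
Characteristic polynomial det(A - λI) = λ^2 - 2λ + 17 = 0.
Eigenvalues λ = 1 ± 4i (complex conjugate pair).
For λ=1+4i: an eigenvector is (1,-3) - i(-1,2) = (1 + i, -3 - 2i).
A real fundamental pair from Re and Im of e^((1+4i)t)v: X_1 = e^(t)(cos(4t)·(1,-3) + sin(4t)·(-1,2)), X_2 = e^(t)(sin(4t)·(1,-3) - cos(4t)·(-1,2)).
General solution: C_1X_1 + C_2X_2.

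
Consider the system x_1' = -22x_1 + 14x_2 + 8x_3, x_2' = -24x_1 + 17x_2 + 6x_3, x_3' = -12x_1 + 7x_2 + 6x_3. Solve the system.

Coefficient matrix A = [[-22, 14, 8], [-24, 17, 6], [-12, 7, 6]].
det(A - λI) = 0 gives eigenvalues λ = 2, 3, -4.
For λ=2: eigenvector (-3,-4,-2).
For λ=3: eigenvector (2,3,1).
For λ=-4: eigenvector (2,2,1).
General solution: K_1e^(2t)(-3,-4,-2) + K_2e^(3t)(2,3,1) + K_3e^(-4t)(2,2,1).

x_1(t) = -3K_1e^(2t) + 2K_2e^(3t) + 2K_3e^(-4t), x_2(t) = -4K_1e^(2t) + 3K_2e^(3t) + 2K_3e^(-4t), x_3(t) = -2K_1e^(2t) + K_2e^(3t) + K_3e^(-4t)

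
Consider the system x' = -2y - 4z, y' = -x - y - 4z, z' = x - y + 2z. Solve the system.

x(t) = C_1e^(-2t) - C_2e^(2t) - 2C_3e^(t), y(t) = C_1e^(-2t) - C_2e^(2t) - C_3e^(t), z(t) = C_2e^(2t) + C_3e^(t)

Coefficient matrix A = [[0, -2, -4], [-1, -1, -4], [1, -1, 2]].
det(A - λI) = 0 gives eigenvalues λ = -2, 2, 1.
For λ=-2: eigenvector (1,1,0).
For λ=2: eigenvector (-1,-1,1).
For λ=1: eigenvector (-2,-1,1).
General solution: C_1e^(-2t)(1,1,0) + C_2e^(2t)(-1,-1,1) + C_3e^(t)(-2,-1,1).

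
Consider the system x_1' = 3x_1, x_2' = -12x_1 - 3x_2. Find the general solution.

x_1(t) = -K_2e^(3t), x_2(t) = K_1e^(-3t) + 2K_2e^(3t)

Coefficient matrix A = [[3, 0], [-12, -3]].
Characteristic polynomial det(A - λI) = λ^2 - 9 = 0.
Eigenvalues λ = -3, 3.
For λ=-3: (A-λI) row 1 is [6, 0], so an eigenvector is (0, 1).
For λ=3: (A-λI) row 2 is [-12, -6], so an eigenvector is (-1, 2).
General solution: K_1e^(-3t)(0,1) + K_2e^(3t)(-1,2).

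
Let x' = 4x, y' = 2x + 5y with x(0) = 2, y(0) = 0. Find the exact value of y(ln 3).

A = [[4,0],[2,5]]; eigenvalues λ = 5, 4.
Eigenvectors: (0,1) for λ=5, (-1,2) for λ=4.
From the initial condition, c_1 = 4, c_2 = -2.
y(ln 3) = (4)(3^5)(1) + (-2)(3^4)(2) = 648.

648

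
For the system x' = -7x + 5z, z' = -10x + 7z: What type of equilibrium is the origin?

A = [[-7,5],[-10,7]]; det(A-λI) = λ^2 + 1.
λ = 0 ± i: zero real part.

center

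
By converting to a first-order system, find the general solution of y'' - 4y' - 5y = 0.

y(t) = C_1e^(5t) + C_2e^(-t)

Let x_1 = y, x_2 = y'. Then x_1' = x_2 and x_2' = 5x_1 + 4x_2.
A = [[0,1],[5,4]]; det(A-λI) = λ^2 - 4λ - 5.
Eigenvalues λ = 5, -1 with eigenvectors (1,5), (1,-1).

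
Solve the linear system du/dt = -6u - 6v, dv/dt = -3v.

Coefficient matrix A = [[-6, -6], [0, -3]].
Characteristic polynomial det(A - λI) = λ^2 + 9λ + 18 = 0.
Eigenvalues λ = -6, -3.
For λ=-6: (A-λI) row 1 is [0, -6], so an eigenvector is (1, 0).
For λ=-3: (A-λI) row 1 is [-3, -6], so an eigenvector is (-2, 1).
General solution: K_1e^(-6t)(1,0) + K_2e^(-3t)(-2,1).

u(t) = K_1e^(-6t) - 2K_2e^(-3t), v(t) = K_2e^(-3t)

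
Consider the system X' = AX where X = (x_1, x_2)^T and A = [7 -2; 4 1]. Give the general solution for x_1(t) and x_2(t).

Coefficient matrix A = [[7, -2], [4, 1]].
Characteristic polynomial det(A - λI) = λ^2 - 8λ + 15 = 0.
Eigenvalues λ = 3, 5.
For λ=3: (A-λI) row 1 is [4, -2], so an eigenvector is (-1, -2).
For λ=5: (A-λI) row 1 is [2, -2], so an eigenvector is (1, 1).
General solution: c_1e^(3t)(-1,-2) + c_2e^(5t)(1,1).

x_1(t) = -c_1e^(3t) + c_2e^(5t), x_2(t) = -2c_1e^(3t) + c_2e^(5t)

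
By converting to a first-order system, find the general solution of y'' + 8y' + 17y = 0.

Let x_1 = y, x_2 = y'. Then x_1' = x_2 and x_2' = -17x_1 - 8x_2.
A = [[0,1],[-17,-8]]; det(A-λI) = λ^2 + 8λ + 17.
Eigenvalues λ = -4 ± i.

y(t) = K_1e^(-4t)cos(t) + K_2e^(-4t)sin(t)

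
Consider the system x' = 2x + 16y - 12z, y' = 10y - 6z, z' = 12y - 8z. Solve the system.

Coefficient matrix A = [[2, 16, -12], [0, 10, -6], [0, 12, -8]].
det(A - λI) = 0 gives eigenvalues λ = 2, -2, 4.
For λ=2: eigenvector (1,0,0).
For λ=-2: eigenvector (2,1,2).
For λ=4: eigenvector (2,1,1).
General solution: K_1e^(2t)(1,0,0) + K_2e^(-2t)(2,1,2) + K_3e^(4t)(2,1,1).

x(t) = K_1e^(2t) + 2K_2e^(-2t) + 2K_3e^(4t), y(t) = K_2e^(-2t) + K_3e^(4t), z(t) = 2K_2e^(-2t) + K_3e^(4t)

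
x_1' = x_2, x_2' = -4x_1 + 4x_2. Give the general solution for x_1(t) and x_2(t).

Coefficient matrix A = [[0, 1], [-4, 4]].
Characteristic polynomial det(A - λI) = λ^2 - 4λ + 4 = 0.
Single eigenvalue λ = 2 with algebraic multiplicity 2.
Eigenvector v = (1,2); generalized eigenvector w with (A-λI)w=v is (0,1).
General solution: e^(2t)[K_1·v + K_2·(t·v + w)].

x_1(t) = K_1e^(2t) + K_2te^(2t), x_2(t) = 2K_1e^(2t) + 2K_2te^(2t) + K_2e^(2t)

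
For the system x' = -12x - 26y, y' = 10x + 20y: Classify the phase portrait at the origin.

unstable spiral

A = [[-12,-26],[10,20]]; det(A-λI) = λ^2 - 8λ + 20.
λ = 4 ± 2i: positive real part.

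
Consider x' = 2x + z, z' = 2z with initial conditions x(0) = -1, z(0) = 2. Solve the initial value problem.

Coefficient matrix A = [[2, 1], [0, 2]].
Characteristic polynomial det(A - λI) = λ^2 - 4λ + 4 = 0.
Single eigenvalue λ = 2 with algebraic multiplicity 2.
Eigenvector v = (1,0); generalized eigenvector w with (A-λI)w=v is (3,1).
General solution: e^(2t)[c_1·v + c_2·(t·v + w)].
Applying x(0)=-1, z(0)=2 gives c_1=-7, c_2=2.

x(t) = 2te^(2t) - e^(2t), z(t) = 2e^(2t)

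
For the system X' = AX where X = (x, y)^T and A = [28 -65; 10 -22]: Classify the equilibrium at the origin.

A = [[28,-65],[10,-22]]; det(A-λI) = λ^2 - 6λ + 34.
λ = 3 ± 5i: positive real part.

unstable spiral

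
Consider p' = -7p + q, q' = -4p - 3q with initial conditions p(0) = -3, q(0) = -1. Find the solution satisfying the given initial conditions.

p(t) = 5te^(-5t) - 3e^(-5t), q(t) = 10te^(-5t) - e^(-5t)

Coefficient matrix A = [[-7, 1], [-4, -3]].
Characteristic polynomial det(A - λI) = λ^2 + 10λ + 25 = 0.
Single eigenvalue λ = -5 with algebraic multiplicity 2.
Eigenvector v = (-1,-2); generalized eigenvector w with (A-λI)w=v is (-1,-3).
General solution: e^(-5t)[C_1·v + C_2·(t·v + w)].
Applying p(0)=-3, q(0)=-1 gives C_1=8, C_2=-5.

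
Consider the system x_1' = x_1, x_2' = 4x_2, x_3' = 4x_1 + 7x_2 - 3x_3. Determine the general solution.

x_1(t) = K_3e^(t), x_2(t) = K_2e^(4t), x_3(t) = -K_1e^(-3t) + K_2e^(4t) + K_3e^(t)

Coefficient matrix A = [[1, 0, 0], [0, 4, 0], [4, 7, -3]].
det(A - λI) = 0 gives eigenvalues λ = -3, 4, 1.
For λ=-3: eigenvector (0,0,-1).
For λ=4: eigenvector (0,1,1).
For λ=1: eigenvector (1,0,1).
General solution: K_1e^(-3t)(0,0,-1) + K_2e^(4t)(0,1,1) + K_3e^(t)(1,0,1).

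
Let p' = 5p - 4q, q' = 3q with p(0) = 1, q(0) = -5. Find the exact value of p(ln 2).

A = [[5,-4],[0,3]]; eigenvalues λ = 3, 5.
Eigenvectors: (-2,-1) for λ=3, (-1,0) for λ=5.
From the initial condition, c_1 = 5, c_2 = -11.
p(ln 2) = (5)(2^3)(-2) + (-11)(2^5)(-1) = 272.

272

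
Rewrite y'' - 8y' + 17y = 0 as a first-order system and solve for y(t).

y(t) = K_1e^(4t)cos(t) + K_2e^(4t)sin(t)

Let x_1 = y, x_2 = y'. Then x_1' = x_2 and x_2' = -17x_1 + 8x_2.
A = [[0,1],[-17,8]]; det(A-λI) = λ^2 - 8λ + 17.
Eigenvalues λ = 4 ± i.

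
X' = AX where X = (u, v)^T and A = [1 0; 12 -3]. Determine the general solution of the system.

u(t) = -C_2e^(t), v(t) = C_1e^(-3t) - 3C_2e^(t)

Coefficient matrix A = [[1, 0], [12, -3]].
Characteristic polynomial det(A - λI) = λ^2 + 2λ - 3 = 0.
Eigenvalues λ = -3, 1.
For λ=-3: (A-λI) row 1 is [4, 0], so an eigenvector is (0, 1).
For λ=1: (A-λI) row 2 is [12, -4], so an eigenvector is (-1, -3).
General solution: C_1e^(-3t)(0,1) + C_2e^(t)(-1,-3).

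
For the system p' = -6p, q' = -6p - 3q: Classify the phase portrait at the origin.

A = [[-6,0],[-6,-3]]; det(A-λI) = λ^2 + 9λ + 18.
λ = -3, -6: both negative.

stable node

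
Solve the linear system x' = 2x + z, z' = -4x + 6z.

Coefficient matrix A = [[2, 1], [-4, 6]].
Characteristic polynomial det(A - λI) = λ^2 - 8λ + 16 = 0.
Single eigenvalue λ = 4 with algebraic multiplicity 2.
Eigenvector v = (1,2); generalized eigenvector w with (A-λI)w=v is (1,3).
General solution: e^(4t)[C_1·v + C_2·(t·v + w)].

x(t) = C_1e^(4t) + C_2te^(4t) + C_2e^(4t), z(t) = 2C_1e^(4t) + 2C_2te^(4t) + 3C_2e^(4t)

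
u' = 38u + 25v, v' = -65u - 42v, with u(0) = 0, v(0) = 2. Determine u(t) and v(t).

u(t) = 10e^(-2t)sin(5t), v(t) = -16e^(-2t)sin(5t) + 2e^(-2t)cos(5t)

Coefficient matrix A = [[38, 25], [-65, -42]].
Characteristic polynomial det(A - λI) = λ^2 + 4λ + 29 = 0.
Eigenvalues λ = -2 ± 5i (complex conjugate pair).
For λ=-2+5i: an eigenvector is (2,-3) - i(1,-2) = (2 - i, -3 + 2i).
A real fundamental pair from Re and Im of e^((-2+5i)t)v: X_1 = e^(-2t)(cos(5t)·(2,-3) + sin(5t)·(1,-2)), X_2 = e^(-2t)(sin(5t)·(2,-3) - cos(5t)·(1,-2)).
General solution: K_1X_1 + K_2X_2.
Applying u(0)=0, v(0)=2 gives K_1=2, K_2=4.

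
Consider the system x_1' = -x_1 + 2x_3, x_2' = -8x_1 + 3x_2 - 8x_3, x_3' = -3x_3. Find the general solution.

Coefficient matrix A = [[-1, 0, 2], [-8, 3, -8], [0, 0, -3]].
det(A - λI) = 0 gives eigenvalues λ = 3, -1, -3.
For λ=3: eigenvector (0,1,0).
For λ=-1: eigenvector (1,2,0).
For λ=-3: eigenvector (-1,0,1).
General solution: K_1e^(3t)(0,1,0) + K_2e^(-t)(1,2,0) + K_3e^(-3t)(-1,0,1).

x_1(t) = K_2e^(-t) - K_3e^(-3t), x_2(t) = K_1e^(3t) + 2K_2e^(-t), x_3(t) = K_3e^(-3t)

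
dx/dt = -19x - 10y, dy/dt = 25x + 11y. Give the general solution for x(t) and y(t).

x(t) = -c_1e^(-4t)sin(5t) + c_1e^(-4t)cos(5t) + c_2e^(-4t)sin(5t) + c_2e^(-4t)cos(5t), y(t) = 2c_1e^(-4t)sin(5t) - c_1e^(-4t)cos(5t) - c_2e^(-4t)sin(5t) - 2c_2e^(-4t)cos(5t)

Coefficient matrix A = [[-19, -10], [25, 11]].
Characteristic polynomial det(A - λI) = λ^2 + 8λ + 41 = 0.
Eigenvalues λ = -4 ± 5i (complex conjugate pair).
For λ=-4+5i: an eigenvector is (1,-1) - i(-1,2) = (1 + i, -1 - 2i).
A real fundamental pair from Re and Im of e^((-4+5i)t)v: X_1 = e^(-4t)(cos(5t)·(1,-1) + sin(5t)·(-1,2)), X_2 = e^(-4t)(sin(5t)·(1,-1) - cos(5t)·(-1,2)).
General solution: c_1X_1 + c_2X_2.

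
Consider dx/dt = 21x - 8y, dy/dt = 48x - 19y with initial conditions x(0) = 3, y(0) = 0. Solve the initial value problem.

Coefficient matrix A = [[21, -8], [48, -19]].
Characteristic polynomial det(A - λI) = λ^2 - 2λ - 15 = 0.
Eigenvalues λ = -3, 5.
For λ=-3: (A-λI) row 1 is [24, -8], so an eigenvector is (1, 3).
For λ=5: (A-λI) row 1 is [16, -8], so an eigenvector is (-1, -2).
General solution: c_1e^(-3t)(1,3) + c_2e^(5t)(-1,-2).
Applying x(0)=3, y(0)=0 gives c_1=-6, c_2=-9.

x(t) = 9e^(5t) - 6e^(-3t), y(t) = 18e^(5t) - 18e^(-3t)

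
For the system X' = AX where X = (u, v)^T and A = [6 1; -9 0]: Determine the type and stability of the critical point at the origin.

unstable improper node

A = [[6,1],[-9,0]]; det(A-λI) = λ^2 - 6λ + 9.
repeated λ = 3 with a single eigenvector.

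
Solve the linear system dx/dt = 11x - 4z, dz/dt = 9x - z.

Coefficient matrix A = [[11, -4], [9, -1]].
Characteristic polynomial det(A - λI) = λ^2 - 10λ + 25 = 0.
Single eigenvalue λ = 5 with algebraic multiplicity 2.
Eigenvector v = (-2,-3); generalized eigenvector w with (A-λI)w=v is (-1,-1).
General solution: e^(5t)[K_1·v + K_2·(t·v + w)].

x(t) = -2K_1e^(5t) - 2K_2te^(5t) - K_2e^(5t), z(t) = -3K_1e^(5t) - 3K_2te^(5t) - K_2e^(5t)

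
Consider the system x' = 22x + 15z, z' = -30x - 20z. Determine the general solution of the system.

Coefficient matrix A = [[22, 15], [-30, -20]].
Characteristic polynomial det(A - λI) = λ^2 - 2λ + 10 = 0.
Eigenvalues λ = 1 ± 3i (complex conjugate pair).
For λ=1+3i: an eigenvector is (-1,1) - i(-2,3) = (-1 + 2i, 1 - 3i).
A real fundamental pair from Re and Im of e^((1+3i)t)v: X_1 = e^(t)(cos(3t)·(-1,1) + sin(3t)·(-2,3)), X_2 = e^(t)(sin(3t)·(-1,1) - cos(3t)·(-2,3)).
General solution: c_1X_1 + c_2X_2.

x(t) = -2c_1e^(t)sin(3t) - c_1e^(t)cos(3t) - c_2e^(t)sin(3t) + 2c_2e^(t)cos(3t), z(t) = 3c_1e^(t)sin(3t) + c_1e^(t)cos(3t) + c_2e^(t)sin(3t) - 3c_2e^(t)cos(3t)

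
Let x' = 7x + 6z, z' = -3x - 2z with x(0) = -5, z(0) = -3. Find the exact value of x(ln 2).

-234

A = [[7,6],[-3,-2]]; eigenvalues λ = 4, 1.
Eigenvectors: (-2,1) for λ=4, (1,-1) for λ=1.
From the initial condition, c_1 = 8, c_2 = 11.
x(ln 2) = (8)(2^4)(-2) + (11)(2^1)(1) = -234.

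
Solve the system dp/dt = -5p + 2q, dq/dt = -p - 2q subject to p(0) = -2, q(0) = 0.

p(t) = 2e^(-3t) - 4e^(-4t), q(t) = 2e^(-3t) - 2e^(-4t)

Coefficient matrix A = [[-5, 2], [-1, -2]].
Characteristic polynomial det(A - λI) = λ^2 + 7λ + 12 = 0.
Eigenvalues λ = -4, -3.
For λ=-4: (A-λI) row 1 is [-1, 2], so an eigenvector is (-2, -1).
For λ=-3: (A-λI) row 1 is [-2, 2], so an eigenvector is (1, 1).
General solution: K_1e^(-4t)(-2,-1) + K_2e^(-3t)(1,1).
Applying p(0)=-2, q(0)=0 gives K_1=2, K_2=2.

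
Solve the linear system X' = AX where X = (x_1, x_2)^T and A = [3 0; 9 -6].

Coefficient matrix A = [[3, 0], [9, -6]].
Characteristic polynomial det(A - λI) = λ^2 + 3λ - 18 = 0.
Eigenvalues λ = 3, -6.
For λ=3: (A-λI) row 2 is [9, -9], so an eigenvector is (-1, -1).
For λ=-6: (A-λI) row 1 is [9, 0], so an eigenvector is (0, 1).
General solution: K_1e^(3t)(-1,-1) + K_2e^(-6t)(0,1).

x_1(t) = -K_1e^(3t), x_2(t) = -K_1e^(3t) + K_2e^(-6t)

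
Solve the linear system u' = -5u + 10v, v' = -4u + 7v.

Coefficient matrix A = [[-5, 10], [-4, 7]].
Characteristic polynomial det(A - λI) = λ^2 - 2λ + 5 = 0.
Eigenvalues λ = 1 ± 2i (complex conjugate pair).
For λ=1+2i: an eigenvector is (1,1) - i(2,1) = (1 - 2i, 1 - i).
A real fundamental pair from Re and Im of e^((1+2i)t)v: X_1 = e^(t)(cos(2t)·(1,1) + sin(2t)·(2,1)), X_2 = e^(t)(sin(2t)·(1,1) - cos(2t)·(2,1)).
General solution: C_1X_1 + C_2X_2.

u(t) = 2C_1e^(t)sin(2t) + C_1e^(t)cos(2t) + C_2e^(t)sin(2t) - 2C_2e^(t)cos(2t), v(t) = C_1e^(t)sin(2t) + C_1e^(t)cos(2t) + C_2e^(t)sin(2t) - C_2e^(t)cos(2t)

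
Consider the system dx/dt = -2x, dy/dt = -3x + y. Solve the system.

Coefficient matrix A = [[-2, 0], [-3, 1]].
Characteristic polynomial det(A - λI) = λ^2 + λ - 2 = 0.
Eigenvalues λ = -2, 1.
For λ=-2: (A-λI) row 2 is [-3, 3], so an eigenvector is (1, 1).
For λ=1: (A-λI) row 1 is [-3, 0], so an eigenvector is (0, -1).
General solution: C_1e^(-2t)(1,1) + C_2e^(t)(0,-1).

x(t) = C_1e^(-2t), y(t) = C_1e^(-2t) - C_2e^(t)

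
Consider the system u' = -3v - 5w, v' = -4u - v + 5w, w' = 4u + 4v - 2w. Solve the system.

u(t) = C_1e^(-2t) - C_2e^(3t) + C_3e^(-4t), v(t) = -C_1e^(-2t) + C_2e^(3t) - 2C_3e^(-4t), w(t) = C_1e^(-2t) + 2C_3e^(-4t)

Coefficient matrix A = [[0, -3, -5], [-4, -1, 5], [4, 4, -2]].
det(A - λI) = 0 gives eigenvalues λ = -2, 3, -4.
For λ=-2: eigenvector (1,-1,1).
For λ=3: eigenvector (-1,1,0).
For λ=-4: eigenvector (1,-2,2).
General solution: C_1e^(-2t)(1,-1,1) + C_2e^(3t)(-1,1,0) + C_3e^(-4t)(1,-2,2).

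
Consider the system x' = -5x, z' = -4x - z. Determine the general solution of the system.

x(t) = C_1e^(-5t), z(t) = C_1e^(-5t) - C_2e^(-t)

Coefficient matrix A = [[-5, 0], [-4, -1]].
Characteristic polynomial det(A - λI) = λ^2 + 6λ + 5 = 0.
Eigenvalues λ = -5, -1.
For λ=-5: (A-λI) row 2 is [-4, 4], so an eigenvector is (1, 1).
For λ=-1: (A-λI) row 1 is [-4, 0], so an eigenvector is (0, -1).
General solution: C_1e^(-5t)(1,1) + C_2e^(-t)(0,-1).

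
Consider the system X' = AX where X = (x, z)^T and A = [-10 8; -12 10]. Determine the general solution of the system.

Coefficient matrix A = [[-10, 8], [-12, 10]].
Characteristic polynomial det(A - λI) = λ^2 - 4 = 0.
Eigenvalues λ = -2, 2.
For λ=-2: (A-λI) row 1 is [-8, 8], so an eigenvector is (1, 1).
For λ=2: (A-λI) row 1 is [-12, 8], so an eigenvector is (-2, -3).
General solution: K_1e^(-2t)(1,1) + K_2e^(2t)(-2,-3).

x(t) = K_1e^(-2t) - 2K_2e^(2t), z(t) = K_1e^(-2t) - 3K_2e^(2t)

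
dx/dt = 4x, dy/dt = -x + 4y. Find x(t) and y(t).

Coefficient matrix A = [[4, 0], [-1, 4]].
Characteristic polynomial det(A - λI) = λ^2 - 8λ + 16 = 0.
Single eigenvalue λ = 4 with algebraic multiplicity 2.
Eigenvector v = (0,1); generalized eigenvector w with (A-λI)w=v is (-1,-2).
General solution: e^(4t)[K_1·v + K_2·(t·v + w)].

x(t) = -K_2e^(4t), y(t) = K_1e^(4t) + K_2te^(4t) - 2K_2e^(4t)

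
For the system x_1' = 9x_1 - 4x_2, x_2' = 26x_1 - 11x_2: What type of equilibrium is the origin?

A = [[9,-4],[26,-11]]; det(A-λI) = λ^2 + 2λ + 5.
λ = -1 ± 2i: negative real part.

stable spiral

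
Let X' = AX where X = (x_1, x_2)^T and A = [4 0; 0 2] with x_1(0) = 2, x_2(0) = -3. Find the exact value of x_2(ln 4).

-48

A = [[4,0],[0,2]]; eigenvalues λ = 2, 4.
Eigenvectors: (0,-1) for λ=2, (1,0) for λ=4.
From the initial condition, c_1 = 3, c_2 = 2.
x_2(ln 4) = (3)(4^2)(-1) + (2)(4^4)(0) = -48.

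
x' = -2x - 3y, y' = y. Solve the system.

Coefficient matrix A = [[-2, -3], [0, 1]].
Characteristic polynomial det(A - λI) = λ^2 + λ - 2 = 0.
Eigenvalues λ = 1, -2.
For λ=1: (A-λI) row 1 is [-3, -3], so an eigenvector is (1, -1).
For λ=-2: (A-λI) row 1 is [0, -3], so an eigenvector is (1, 0).
General solution: c_1e^(t)(1,-1) + c_2e^(-2t)(1,0).

x(t) = c_1e^(t) + c_2e^(-2t), y(t) = -c_1e^(t)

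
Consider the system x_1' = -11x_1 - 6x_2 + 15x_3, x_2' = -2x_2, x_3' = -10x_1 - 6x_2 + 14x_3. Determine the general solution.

x_1(t) = -c_1e^(4t) + c_2e^(-2t) - 3c_3e^(-t), x_2(t) = c_2e^(-2t), x_3(t) = -c_1e^(4t) + c_2e^(-2t) - 2c_3e^(-t)

Coefficient matrix A = [[-11, -6, 15], [0, -2, 0], [-10, -6, 14]].
det(A - λI) = 0 gives eigenvalues λ = 4, -2, -1.
For λ=4: eigenvector (-1,0,-1).
For λ=-2: eigenvector (1,1,1).
For λ=-1: eigenvector (-3,0,-2).
General solution: c_1e^(4t)(-1,0,-1) + c_2e^(-2t)(1,1,1) + c_3e^(-t)(-3,0,-2).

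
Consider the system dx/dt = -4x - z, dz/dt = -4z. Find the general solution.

Coefficient matrix A = [[-4, -1], [0, -4]].
Characteristic polynomial det(A - λI) = λ^2 + 8λ + 16 = 0.
Single eigenvalue λ = -4 with algebraic multiplicity 2.
Eigenvector v = (1,0); generalized eigenvector w with (A-λI)w=v is (-1,-1).
General solution: e^(-4t)[C_1·v + C_2·(t·v + w)].

x(t) = C_1e^(-4t) + C_2te^(-4t) - C_2e^(-4t), z(t) = -C_2e^(-4t)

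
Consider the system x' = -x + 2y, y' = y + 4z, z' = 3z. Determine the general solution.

Coefficient matrix A = [[-1, 2, 0], [0, 1, 4], [0, 0, 3]].
det(A - λI) = 0 gives eigenvalues λ = -1, 1, 3.
For λ=-1: eigenvector (1,0,0).
For λ=1: eigenvector (1,1,0).
For λ=3: eigenvector (1,2,1).
General solution: c_1e^(-t)(1,0,0) + c_2e^(t)(1,1,0) + c_3e^(3t)(1,2,1).

x(t) = c_1e^(-t) + c_2e^(t) + c_3e^(3t), y(t) = c_2e^(t) + 2c_3e^(3t), z(t) = c_3e^(3t)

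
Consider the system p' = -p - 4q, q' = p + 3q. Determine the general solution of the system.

p(t) = -2C_1e^(t) - 2C_2te^(t) - C_2e^(t), q(t) = C_1e^(t) + C_2te^(t) + C_2e^(t)

Coefficient matrix A = [[-1, -4], [1, 3]].
Characteristic polynomial det(A - λI) = λ^2 - 2λ + 1 = 0.
Single eigenvalue λ = 1 with algebraic multiplicity 2.
Eigenvector v = (-2,1); generalized eigenvector w with (A-λI)w=v is (-1,1).
General solution: e^(t)[C_1·v + C_2·(t·v + w)].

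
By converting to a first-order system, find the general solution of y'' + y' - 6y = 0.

y(t) = c_1e^(2t) + c_2e^(-3t)

Let x_1 = y, x_2 = y'. Then x_1' = x_2 and x_2' = 6x_1 - x_2.
A = [[0,1],[6,-1]]; det(A-λI) = λ^2 + λ - 6.
Eigenvalues λ = 2, -3 with eigenvectors (1,2), (1,-3).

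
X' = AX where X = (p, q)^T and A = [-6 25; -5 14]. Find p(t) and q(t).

Coefficient matrix A = [[-6, 25], [-5, 14]].
Characteristic polynomial det(A - λI) = λ^2 - 8λ + 41 = 0.
Eigenvalues λ = 4 ± 5i (complex conjugate pair).
For λ=4+5i: an eigenvector is (1,0) - i(-2,-1) = (1 + 2i, 0 + i).
A real fundamental pair from Re and Im of e^((4+5i)t)v: X_1 = e^(4t)(cos(5t)·(1,0) + sin(5t)·(-2,-1)), X_2 = e^(4t)(sin(5t)·(1,0) - cos(5t)·(-2,-1)).
General solution: K_1X_1 + K_2X_2.

p(t) = -2K_1e^(4t)sin(5t) + K_1e^(4t)cos(5t) + K_2e^(4t)sin(5t) + 2K_2e^(4t)cos(5t), q(t) = -K_1e^(4t)sin(5t) + K_2e^(4t)cos(5t)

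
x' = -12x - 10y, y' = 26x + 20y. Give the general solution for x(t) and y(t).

x(t) = K_1e^(4t)sin(2t) - 2K_1e^(4t)cos(2t) - 2K_2e^(4t)sin(2t) - K_2e^(4t)cos(2t), y(t) = -2K_1e^(4t)sin(2t) + 3K_1e^(4t)cos(2t) + 3K_2e^(4t)sin(2t) + 2K_2e^(4t)cos(2t)

Coefficient matrix A = [[-12, -10], [26, 20]].
Characteristic polynomial det(A - λI) = λ^2 - 8λ + 20 = 0.
Eigenvalues λ = 4 ± 2i (complex conjugate pair).
For λ=4+2i: an eigenvector is (-2,3) - i(1,-2) = (-2 - i, 3 + 2i).
A real fundamental pair from Re and Im of e^((4+2i)t)v: X_1 = e^(4t)(cos(2t)·(-2,3) + sin(2t)·(1,-2)), X_2 = e^(4t)(sin(2t)·(-2,3) - cos(2t)·(1,-2)).
General solution: K_1X_1 + K_2X_2.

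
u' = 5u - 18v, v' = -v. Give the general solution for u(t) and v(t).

Coefficient matrix A = [[5, -18], [0, -1]].
Characteristic polynomial det(A - λI) = λ^2 - 4λ - 5 = 0.
Eigenvalues λ = -1, 5.
For λ=-1: (A-λI) row 1 is [6, -18], so an eigenvector is (3, 1).
For λ=5: (A-λI) row 1 is [0, -18], so an eigenvector is (1, 0).
General solution: K_1e^(-t)(3,1) + K_2e^(5t)(1,0).

u(t) = 3K_1e^(-t) + K_2e^(5t), v(t) = K_1e^(-t)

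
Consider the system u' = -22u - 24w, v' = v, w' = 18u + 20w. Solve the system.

Coefficient matrix A = [[-22, 0, -24], [0, 1, 0], [18, 0, 20]].
det(A - λI) = 0 gives eigenvalues λ = -4, 1, 2.
For λ=-4: eigenvector (4,0,-3).
For λ=1: eigenvector (0,1,0).
For λ=2: eigenvector (-1,0,1).
General solution: c_1e^(-4t)(4,0,-3) + c_2e^(t)(0,1,0) + c_3e^(2t)(-1,0,1).

u(t) = 4c_1e^(-4t) - c_3e^(2t), v(t) = c_2e^(t), w(t) = -3c_1e^(-4t) + c_3e^(2t)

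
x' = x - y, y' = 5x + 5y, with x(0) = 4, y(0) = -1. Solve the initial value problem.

Coefficient matrix A = [[1, -1], [5, 5]].
Characteristic polynomial det(A - λI) = λ^2 - 6λ + 10 = 0.
Eigenvalues λ = 3 ± i (complex conjugate pair).
For λ=3+i: an eigenvector is (1,-2) - i(0,1) = (1, -2 - i).
A real fundamental pair from Re and Im of e^((3+i)t)v: X_1 = e^(3t)(cos(t)·(1,-2) + sin(t)·(0,1)), X_2 = e^(3t)(sin(t)·(1,-2) - cos(t)·(0,1)).
General solution: c_1X_1 + c_2X_2.
Applying x(0)=4, y(0)=-1 gives c_1=4, c_2=-7.

x(t) = -7e^(3t)sin(t) + 4e^(3t)cos(t), y(t) = 18e^(3t)sin(t) - e^(3t)cos(t)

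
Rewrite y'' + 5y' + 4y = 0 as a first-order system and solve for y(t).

y(t) = K_1e^(-t) + K_2e^(-4t)

Let x_1 = y, x_2 = y'. Then x_1' = x_2 and x_2' = -4x_1 - 5x_2.
A = [[0,1],[-4,-5]]; det(A-λI) = λ^2 + 5λ + 4.
Eigenvalues λ = -1, -4 with eigenvectors (1,-1), (1,-4).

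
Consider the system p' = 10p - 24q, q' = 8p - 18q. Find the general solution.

Coefficient matrix A = [[10, -24], [8, -18]].
Characteristic polynomial det(A - λI) = λ^2 + 8λ + 12 = 0.
Eigenvalues λ = -2, -6.
For λ=-2: (A-λI) row 1 is [12, -24], so an eigenvector is (-2, -1).
For λ=-6: (A-λI) row 1 is [16, -24], so an eigenvector is (-3, -2).
General solution: c_1e^(-2t)(-2,-1) + c_2e^(-6t)(-3,-2).

p(t) = -2c_1e^(-2t) - 3c_2e^(-6t), q(t) = -c_1e^(-2t) - 2c_2e^(-6t)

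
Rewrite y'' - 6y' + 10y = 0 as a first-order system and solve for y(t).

Let x_1 = y, x_2 = y'. Then x_1' = x_2 and x_2' = -10x_1 + 6x_2.
A = [[0,1],[-10,6]]; det(A-λI) = λ^2 - 6λ + 10.
Eigenvalues λ = 3 ± i.

y(t) = c_1e^(3t)cos(t) + c_2e^(3t)sin(t)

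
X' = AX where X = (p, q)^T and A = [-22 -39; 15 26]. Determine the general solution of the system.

Coefficient matrix A = [[-22, -39], [15, 26]].
Characteristic polynomial det(A - λI) = λ^2 - 4λ + 13 = 0.
Eigenvalues λ = 2 ± 3i (complex conjugate pair).
For λ=2+3i: an eigenvector is (-2,1) - i(3,-2) = (-2 - 3i, 1 + 2i).
A real fundamental pair from Re and Im of e^((2+3i)t)v: X_1 = e^(2t)(cos(3t)·(-2,1) + sin(3t)·(3,-2)), X_2 = e^(2t)(sin(3t)·(-2,1) - cos(3t)·(3,-2)).
General solution: K_1X_1 + K_2X_2.

p(t) = 3K_1e^(2t)sin(3t) - 2K_1e^(2t)cos(3t) - 2K_2e^(2t)sin(3t) - 3K_2e^(2t)cos(3t), q(t) = -2K_1e^(2t)sin(3t) + K_1e^(2t)cos(3t) + K_2e^(2t)sin(3t) + 2K_2e^(2t)cos(3t)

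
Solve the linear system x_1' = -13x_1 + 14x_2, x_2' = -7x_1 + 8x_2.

Coefficient matrix A = [[-13, 14], [-7, 8]].
Characteristic polynomial det(A - λI) = λ^2 + 5λ - 6 = 0.
Eigenvalues λ = 1, -6.
For λ=1: (A-λI) row 1 is [-14, 14], so an eigenvector is (-1, -1).
For λ=-6: (A-λI) row 1 is [-7, 14], so an eigenvector is (-2, -1).
General solution: K_1e^(t)(-1,-1) + K_2e^(-6t)(-2,-1).

x_1(t) = -K_1e^(t) - 2K_2e^(-6t), x_2(t) = -K_1e^(t) - K_2e^(-6t)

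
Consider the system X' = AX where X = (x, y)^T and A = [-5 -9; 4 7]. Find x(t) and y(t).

Coefficient matrix A = [[-5, -9], [4, 7]].
Characteristic polynomial det(A - λI) = λ^2 - 2λ + 1 = 0.
Single eigenvalue λ = 1 with algebraic multiplicity 2.
Eigenvector v = (3,-2); generalized eigenvector w with (A-λI)w=v is (1,-1).
General solution: e^(t)[C_1·v + C_2·(t·v + w)].

x(t) = 3C_1e^(t) + 3C_2te^(t) + C_2e^(t), y(t) = -2C_1e^(t) - 2C_2te^(t) - C_2e^(t)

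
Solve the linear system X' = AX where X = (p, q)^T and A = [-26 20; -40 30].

Coefficient matrix A = [[-26, 20], [-40, 30]].
Characteristic polynomial det(A - λI) = λ^2 - 4λ + 20 = 0.
Eigenvalues λ = 2 ± 4i (complex conjugate pair).
For λ=2+4i: an eigenvector is (-1,-1) - i(2,3) = (-1 - 2i, -1 - 3i).
A real fundamental pair from Re and Im of e^((2+4i)t)v: X_1 = e^(2t)(cos(4t)·(-1,-1) + sin(4t)·(2,3)), X_2 = e^(2t)(sin(4t)·(-1,-1) - cos(4t)·(2,3)).
General solution: K_1X_1 + K_2X_2.

p(t) = 2K_1e^(2t)sin(4t) - K_1e^(2t)cos(4t) - K_2e^(2t)sin(4t) - 2K_2e^(2t)cos(4t), q(t) = 3K_1e^(2t)sin(4t) - K_1e^(2t)cos(4t) - K_2e^(2t)sin(4t) - 3K_2e^(2t)cos(4t)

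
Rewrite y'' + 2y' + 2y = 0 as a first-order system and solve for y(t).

y(t) = K_1e^(-t)cos(t) + K_2e^(-t)sin(t)

Let x_1 = y, x_2 = y'. Then x_1' = x_2 and x_2' = -2x_1 - 2x_2.
A = [[0,1],[-2,-2]]; det(A-λI) = λ^2 + 2λ + 2.
Eigenvalues λ = -1 ± i.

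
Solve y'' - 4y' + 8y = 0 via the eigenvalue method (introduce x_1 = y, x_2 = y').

Let x_1 = y, x_2 = y'. Then x_1' = x_2 and x_2' = -8x_1 + 4x_2.
A = [[0,1],[-8,4]]; det(A-λI) = λ^2 - 4λ + 8.
Eigenvalues λ = 2 ± 2i.

y(t) = C_1e^(2t)cos(2t) + C_2e^(2t)sin(2t)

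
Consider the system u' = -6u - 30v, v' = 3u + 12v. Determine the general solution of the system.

u(t) = -K_1e^(3t)sin(3t) - 3K_1e^(3t)cos(3t) - 3K_2e^(3t)sin(3t) + K_2e^(3t)cos(3t), v(t) = K_1e^(3t)cos(3t) + K_2e^(3t)sin(3t)

Coefficient matrix A = [[-6, -30], [3, 12]].
Characteristic polynomial det(A - λI) = λ^2 - 6λ + 18 = 0.
Eigenvalues λ = 3 ± 3i (complex conjugate pair).
For λ=3+3i: an eigenvector is (-3,1) - i(-1,0) = (-3 + i, 1).
A real fundamental pair from Re and Im of e^((3+3i)t)v: X_1 = e^(3t)(cos(3t)·(-3,1) + sin(3t)·(-1,0)), X_2 = e^(3t)(sin(3t)·(-3,1) - cos(3t)·(-1,0)).
General solution: K_1X_1 + K_2X_2.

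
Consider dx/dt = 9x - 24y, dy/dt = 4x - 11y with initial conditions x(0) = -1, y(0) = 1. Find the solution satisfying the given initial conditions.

Coefficient matrix A = [[9, -24], [4, -11]].
Characteristic polynomial det(A - λI) = λ^2 + 2λ - 3 = 0.
Eigenvalues λ = -3, 1.
For λ=-3: (A-λI) row 1 is [12, -24], so an eigenvector is (-2, -1).
For λ=1: (A-λI) row 1 is [8, -24], so an eigenvector is (-3, -1).
General solution: K_1e^(-3t)(-2,-1) + K_2e^(t)(-3,-1).
Applying x(0)=-1, y(0)=1 gives K_1=-4, K_2=3.

x(t) = -9e^(t) + 8e^(-3t), y(t) = -3e^(t) + 4e^(-3t)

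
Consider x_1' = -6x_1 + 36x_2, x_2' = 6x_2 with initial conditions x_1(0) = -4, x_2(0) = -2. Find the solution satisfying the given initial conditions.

x_1(t) = -6e^(6t) + 2e^(-6t), x_2(t) = -2e^(6t)

Coefficient matrix A = [[-6, 36], [0, 6]].
Characteristic polynomial det(A - λI) = λ^2 - 36 = 0.
Eigenvalues λ = -6, 6.
For λ=-6: (A-λI) row 1 is [0, 36], so an eigenvector is (1, 0).
For λ=6: (A-λI) row 1 is [-12, 36], so an eigenvector is (3, 1).
General solution: c_1e^(-6t)(1,0) + c_2e^(6t)(3,1).
Applying x_1(0)=-4, x_2(0)=-2 gives c_1=2, c_2=-2.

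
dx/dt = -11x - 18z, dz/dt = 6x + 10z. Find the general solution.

x(t) = -3c_1e^(t) + 2c_2e^(-2t), z(t) = 2c_1e^(t) - c_2e^(-2t)

Coefficient matrix A = [[-11, -18], [6, 10]].
Characteristic polynomial det(A - λI) = λ^2 + λ - 2 = 0.
Eigenvalues λ = 1, -2.
For λ=1: (A-λI) row 1 is [-12, -18], so an eigenvector is (-3, 2).
For λ=-2: (A-λI) row 1 is [-9, -18], so an eigenvector is (2, -1).
General solution: c_1e^(t)(-3,2) + c_2e^(-2t)(2,-1).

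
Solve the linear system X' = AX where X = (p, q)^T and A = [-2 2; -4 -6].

p(t) = -K_1e^(-4t)sin(2t) + K_2e^(-4t)cos(2t), q(t) = K_1e^(-4t)sin(2t) - K_1e^(-4t)cos(2t) - K_2e^(-4t)sin(2t) - K_2e^(-4t)cos(2t)

Coefficient matrix A = [[-2, 2], [-4, -6]].
Characteristic polynomial det(A - λI) = λ^2 + 8λ + 20 = 0.
Eigenvalues λ = -4 ± 2i (complex conjugate pair).
For λ=-4+2i: an eigenvector is (0,-1) - i(-1,1) = (0 + i, -1 - i).
A real fundamental pair from Re and Im of e^((-4+2i)t)v: X_1 = e^(-4t)(cos(2t)·(0,-1) + sin(2t)·(-1,1)), X_2 = e^(-4t)(sin(2t)·(0,-1) - cos(2t)·(-1,1)).
General solution: K_1X_1 + K_2X_2.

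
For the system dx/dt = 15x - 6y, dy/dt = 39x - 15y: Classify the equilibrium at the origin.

center

A = [[15,-6],[39,-15]]; det(A-λI) = λ^2 + 9.
λ = 0 ± 3i: zero real part.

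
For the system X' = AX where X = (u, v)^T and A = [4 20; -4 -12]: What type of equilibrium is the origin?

stable spiral

A = [[4,20],[-4,-12]]; det(A-λI) = λ^2 + 8λ + 32.
λ = -4 ± 4i: negative real part.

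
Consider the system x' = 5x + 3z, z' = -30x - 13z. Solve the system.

Coefficient matrix A = [[5, 3], [-30, -13]].
Characteristic polynomial det(A - λI) = λ^2 + 8λ + 25 = 0.
Eigenvalues λ = -4 ± 3i (complex conjugate pair).
For λ=-4+3i: an eigenvector is (-1,3) - i(0,1) = (-1, 3 - i).
A real fundamental pair from Re and Im of e^((-4+3i)t)v: X_1 = e^(-4t)(cos(3t)·(-1,3) + sin(3t)·(0,1)), X_2 = e^(-4t)(sin(3t)·(-1,3) - cos(3t)·(0,1)).
General solution: C_1X_1 + C_2X_2.

x(t) = -C_1e^(-4t)cos(3t) - C_2e^(-4t)sin(3t), z(t) = C_1e^(-4t)sin(3t) + 3C_1e^(-4t)cos(3t) + 3C_2e^(-4t)sin(3t) - C_2e^(-4t)cos(3t)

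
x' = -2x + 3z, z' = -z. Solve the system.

Coefficient matrix A = [[-2, 3], [0, -1]].
Characteristic polynomial det(A - λI) = λ^2 + 3λ + 2 = 0.
Eigenvalues λ = -1, -2.
For λ=-1: (A-λI) row 1 is [-1, 3], so an eigenvector is (-3, -1).
For λ=-2: (A-λI) row 1 is [0, 3], so an eigenvector is (-1, 0).
General solution: C_1e^(-t)(-3,-1) + C_2e^(-2t)(-1,0).

x(t) = -3C_1e^(-t) - C_2e^(-2t), z(t) = -C_1e^(-t)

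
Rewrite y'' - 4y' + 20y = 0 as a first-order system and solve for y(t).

Let x_1 = y, x_2 = y'. Then x_1' = x_2 and x_2' = -20x_1 + 4x_2.
A = [[0,1],[-20,4]]; det(A-λI) = λ^2 - 4λ + 20.
Eigenvalues λ = 2 ± 4i.

y(t) = c_1e^(2t)cos(4t) + c_2e^(2t)sin(4t)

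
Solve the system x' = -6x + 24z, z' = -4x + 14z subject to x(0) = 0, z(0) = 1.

Coefficient matrix A = [[-6, 24], [-4, 14]].
Characteristic polynomial det(A - λI) = λ^2 - 8λ + 12 = 0.
Eigenvalues λ = 2, 6.
For λ=2: (A-λI) row 1 is [-8, 24], so an eigenvector is (-3, -1).
For λ=6: (A-λI) row 1 is [-12, 24], so an eigenvector is (2, 1).
General solution: c_1e^(2t)(-3,-1) + c_2e^(6t)(2,1).
Applying x(0)=0, z(0)=1 gives c_1=2, c_2=3.

x(t) = 6e^(6t) - 6e^(2t), z(t) = 3e^(6t) - 2e^(2t)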